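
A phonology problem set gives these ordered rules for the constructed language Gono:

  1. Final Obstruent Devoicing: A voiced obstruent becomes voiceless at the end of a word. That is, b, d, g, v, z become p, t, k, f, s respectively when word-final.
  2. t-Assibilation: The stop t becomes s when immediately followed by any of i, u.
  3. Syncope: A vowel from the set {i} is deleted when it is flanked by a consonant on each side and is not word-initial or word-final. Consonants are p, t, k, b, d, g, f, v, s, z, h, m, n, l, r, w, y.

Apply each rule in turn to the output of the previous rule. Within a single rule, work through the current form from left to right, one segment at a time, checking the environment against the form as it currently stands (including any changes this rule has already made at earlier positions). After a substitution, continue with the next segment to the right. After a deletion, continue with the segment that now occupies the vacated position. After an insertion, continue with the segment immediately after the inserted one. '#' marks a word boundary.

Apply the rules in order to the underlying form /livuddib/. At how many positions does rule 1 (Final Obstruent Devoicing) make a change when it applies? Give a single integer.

1 Final Obstruent Devoicing: [livuddib] → [livuddip]
2 t-Assibilation: no change — [livuddip]
3 Syncope: [livuddip] → [lvuddp]
Rule 1 changed 1 position(s).

1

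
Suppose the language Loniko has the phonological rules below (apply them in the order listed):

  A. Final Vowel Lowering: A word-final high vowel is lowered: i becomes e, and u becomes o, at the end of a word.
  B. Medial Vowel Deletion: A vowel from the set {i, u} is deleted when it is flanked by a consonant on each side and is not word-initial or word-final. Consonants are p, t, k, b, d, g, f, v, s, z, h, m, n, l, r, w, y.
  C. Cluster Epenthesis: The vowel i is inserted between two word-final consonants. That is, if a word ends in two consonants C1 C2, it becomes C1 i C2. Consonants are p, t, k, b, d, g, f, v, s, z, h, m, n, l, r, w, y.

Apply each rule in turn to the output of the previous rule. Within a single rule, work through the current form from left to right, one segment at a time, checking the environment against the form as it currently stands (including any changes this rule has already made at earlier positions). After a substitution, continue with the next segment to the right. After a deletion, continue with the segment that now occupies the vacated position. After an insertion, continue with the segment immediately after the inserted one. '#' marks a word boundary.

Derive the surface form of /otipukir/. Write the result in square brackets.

[otpkir]

A Final Vowel Lowering: no change — [otipukir]
B Medial Vowel Deletion: [otipukir] → [otpkr]
C Cluster Epenthesis: [otpkr] → [otpkir]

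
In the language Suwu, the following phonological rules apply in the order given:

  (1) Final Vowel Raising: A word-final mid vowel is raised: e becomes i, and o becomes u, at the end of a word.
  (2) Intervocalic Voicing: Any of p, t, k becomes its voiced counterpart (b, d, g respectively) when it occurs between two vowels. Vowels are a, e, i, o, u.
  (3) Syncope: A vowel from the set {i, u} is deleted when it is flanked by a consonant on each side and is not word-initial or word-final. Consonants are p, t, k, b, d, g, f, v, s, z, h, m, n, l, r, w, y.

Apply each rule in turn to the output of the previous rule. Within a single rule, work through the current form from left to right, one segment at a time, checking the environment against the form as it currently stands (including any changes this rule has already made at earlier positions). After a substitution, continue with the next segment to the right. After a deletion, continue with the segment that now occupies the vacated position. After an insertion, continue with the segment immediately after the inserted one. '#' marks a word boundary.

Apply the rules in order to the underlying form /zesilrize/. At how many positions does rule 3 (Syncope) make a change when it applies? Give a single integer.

(1) Final Vowel Raising: [zesilrize] → [zesilrizi]
(2) Intervocalic Voicing: no change — [zesilrizi]
(3) Syncope: [zesilrizi] → [zeslrzi]
Rule 3 changed 2 position(s).

2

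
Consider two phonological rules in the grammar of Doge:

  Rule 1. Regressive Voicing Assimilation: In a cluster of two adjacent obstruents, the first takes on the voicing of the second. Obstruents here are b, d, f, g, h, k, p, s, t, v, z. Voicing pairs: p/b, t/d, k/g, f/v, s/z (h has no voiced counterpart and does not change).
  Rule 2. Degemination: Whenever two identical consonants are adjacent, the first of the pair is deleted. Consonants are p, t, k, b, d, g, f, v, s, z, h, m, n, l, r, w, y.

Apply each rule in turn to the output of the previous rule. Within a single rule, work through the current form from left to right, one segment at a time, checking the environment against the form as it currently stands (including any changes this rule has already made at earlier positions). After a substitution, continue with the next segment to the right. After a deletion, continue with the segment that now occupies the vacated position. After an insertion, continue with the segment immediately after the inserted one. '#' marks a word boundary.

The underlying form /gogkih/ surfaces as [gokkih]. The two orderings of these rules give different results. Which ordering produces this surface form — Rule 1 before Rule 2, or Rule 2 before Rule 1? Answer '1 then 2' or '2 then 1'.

Order 1 then 2:
  1 Regressive Voicing Assimilation: [gogkih] → [gokkih]
  2 Degemination: [gokkih] → [gokih]
  result: [gokih]
Order 2 then 1:
  2 Degemination: no change — [gogkih]
  1 Regressive Voicing Assimilation: [gogkih] → [gokkih]
  result: [gokkih]

2 then 1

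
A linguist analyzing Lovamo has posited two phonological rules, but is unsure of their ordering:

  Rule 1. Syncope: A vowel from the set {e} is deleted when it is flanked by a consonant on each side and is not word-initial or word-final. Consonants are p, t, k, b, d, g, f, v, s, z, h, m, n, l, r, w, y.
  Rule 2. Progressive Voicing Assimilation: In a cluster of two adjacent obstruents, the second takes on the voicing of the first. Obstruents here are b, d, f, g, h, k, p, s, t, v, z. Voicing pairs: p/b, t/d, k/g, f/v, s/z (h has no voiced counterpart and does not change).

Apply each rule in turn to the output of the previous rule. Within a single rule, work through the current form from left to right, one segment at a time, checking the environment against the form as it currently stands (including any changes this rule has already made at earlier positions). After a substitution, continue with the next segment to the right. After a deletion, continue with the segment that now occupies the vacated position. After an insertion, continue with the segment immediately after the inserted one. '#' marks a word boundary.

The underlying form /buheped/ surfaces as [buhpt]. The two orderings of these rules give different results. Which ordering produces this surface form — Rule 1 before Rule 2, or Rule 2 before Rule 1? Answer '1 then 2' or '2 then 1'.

1 then 2

Order 1 then 2:
  1 Syncope: [buheped] → [buhpd]
  2 Progressive Voicing Assimilation: [buhpd] → [buhpt]
  result: [buhpt]
Order 2 then 1:
  2 Progressive Voicing Assimilation: no change — [buheped]
  1 Syncope: [buheped] → [buhpd]
  result: [buhpd]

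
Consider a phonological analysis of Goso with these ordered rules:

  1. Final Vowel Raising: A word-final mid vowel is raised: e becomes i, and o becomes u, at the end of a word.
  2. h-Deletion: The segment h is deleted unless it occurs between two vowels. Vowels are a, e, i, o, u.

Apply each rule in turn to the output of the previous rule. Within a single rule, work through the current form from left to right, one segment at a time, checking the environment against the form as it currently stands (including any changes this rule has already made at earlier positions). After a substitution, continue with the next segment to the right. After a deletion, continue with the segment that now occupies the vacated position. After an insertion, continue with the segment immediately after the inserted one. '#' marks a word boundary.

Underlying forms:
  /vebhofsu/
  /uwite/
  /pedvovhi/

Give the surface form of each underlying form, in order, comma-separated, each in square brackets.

[vebofsu], [uwiti], [pedvovi]

/vebhofsu/:
  1 Final Vowel Raising: no change — [vebhofsu]
  2 h-Deletion: [vebhofsu] → [vebofsu]
/uwite/:
  1 Final Vowel Raising: [uwite] → [uwiti]
  2 h-Deletion: no change — [uwiti]
/pedvovhi/:
  1 Final Vowel Raising: no change — [pedvovhi]
  2 h-Deletion: [pedvovhi] → [pedvovi]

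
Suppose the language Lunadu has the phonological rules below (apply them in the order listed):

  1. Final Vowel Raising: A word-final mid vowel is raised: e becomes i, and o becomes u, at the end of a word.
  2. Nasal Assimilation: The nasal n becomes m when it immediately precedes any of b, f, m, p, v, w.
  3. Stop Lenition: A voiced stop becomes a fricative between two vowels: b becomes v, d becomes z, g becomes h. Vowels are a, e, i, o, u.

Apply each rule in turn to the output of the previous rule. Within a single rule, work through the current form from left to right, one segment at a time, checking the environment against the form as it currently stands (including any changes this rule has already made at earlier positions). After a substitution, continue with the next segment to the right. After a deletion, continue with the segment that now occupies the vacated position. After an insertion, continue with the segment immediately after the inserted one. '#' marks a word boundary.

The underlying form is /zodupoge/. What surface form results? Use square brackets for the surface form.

[zozupohi]

1 Final Vowel Raising: [zodupoge] → [zodupogi]
2 Nasal Assimilation: no change — [zodupogi]
3 Stop Lenition: [zodupogi] → [zozupohi]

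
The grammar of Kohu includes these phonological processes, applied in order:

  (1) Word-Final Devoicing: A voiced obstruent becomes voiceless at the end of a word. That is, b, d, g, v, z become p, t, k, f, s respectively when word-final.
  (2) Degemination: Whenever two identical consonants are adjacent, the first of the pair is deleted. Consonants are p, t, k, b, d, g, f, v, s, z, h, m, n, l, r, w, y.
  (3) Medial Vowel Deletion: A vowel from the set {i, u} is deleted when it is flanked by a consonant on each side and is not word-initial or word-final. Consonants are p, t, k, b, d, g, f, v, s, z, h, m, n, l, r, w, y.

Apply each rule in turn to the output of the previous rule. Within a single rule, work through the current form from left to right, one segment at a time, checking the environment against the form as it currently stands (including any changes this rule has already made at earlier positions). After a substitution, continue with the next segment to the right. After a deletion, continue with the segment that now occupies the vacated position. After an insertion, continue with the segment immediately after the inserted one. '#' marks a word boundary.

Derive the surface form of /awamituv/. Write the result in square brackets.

(1) Word-Final Devoicing: [awamituv] → [awamituf]
(2) Degemination: no change — [awamituf]
(3) Medial Vowel Deletion: [awamituf] → [awamtf]

[awamtf]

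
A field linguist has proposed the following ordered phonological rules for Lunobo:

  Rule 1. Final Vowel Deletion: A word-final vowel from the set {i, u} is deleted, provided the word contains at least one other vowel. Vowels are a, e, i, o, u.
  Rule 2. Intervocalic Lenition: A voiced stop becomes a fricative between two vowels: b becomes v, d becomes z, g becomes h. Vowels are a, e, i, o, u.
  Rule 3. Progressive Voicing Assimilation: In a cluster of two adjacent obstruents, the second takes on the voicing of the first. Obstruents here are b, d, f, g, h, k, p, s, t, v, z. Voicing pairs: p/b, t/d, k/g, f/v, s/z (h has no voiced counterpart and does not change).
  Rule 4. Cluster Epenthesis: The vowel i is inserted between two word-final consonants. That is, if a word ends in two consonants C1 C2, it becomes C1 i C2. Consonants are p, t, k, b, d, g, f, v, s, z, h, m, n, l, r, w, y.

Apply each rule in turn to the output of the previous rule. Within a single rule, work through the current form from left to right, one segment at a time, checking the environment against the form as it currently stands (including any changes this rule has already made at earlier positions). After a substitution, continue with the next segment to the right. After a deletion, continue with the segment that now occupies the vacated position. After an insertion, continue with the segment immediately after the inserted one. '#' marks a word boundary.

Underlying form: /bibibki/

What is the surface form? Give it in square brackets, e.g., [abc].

Rule 1 Final Vowel Deletion: [bibibki] → [bibibk]
Rule 2 Intervocalic Lenition: [bibibk] → [bivibk]
Rule 3 Progressive Voicing Assimilation: [bivibk] → [bivibg]
Rule 4 Cluster Epenthesis: [bivibg] → [bivibig]

[bivibig]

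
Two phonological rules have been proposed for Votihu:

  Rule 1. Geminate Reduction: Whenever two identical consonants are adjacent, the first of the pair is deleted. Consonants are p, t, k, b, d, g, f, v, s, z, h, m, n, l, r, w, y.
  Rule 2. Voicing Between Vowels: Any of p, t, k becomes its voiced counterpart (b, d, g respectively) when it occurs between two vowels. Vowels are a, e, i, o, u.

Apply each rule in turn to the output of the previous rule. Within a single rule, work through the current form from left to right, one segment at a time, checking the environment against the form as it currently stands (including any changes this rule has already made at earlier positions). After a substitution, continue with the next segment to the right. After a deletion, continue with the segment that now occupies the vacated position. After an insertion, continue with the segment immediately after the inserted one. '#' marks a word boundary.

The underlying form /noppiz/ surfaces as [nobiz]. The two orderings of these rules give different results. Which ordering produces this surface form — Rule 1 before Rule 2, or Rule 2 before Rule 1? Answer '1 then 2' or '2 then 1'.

1 then 2

Order 1 then 2:
  1 Geminate Reduction: [noppiz] → [nopiz]
  2 Voicing Between Vowels: [nopiz] → [nobiz]
  result: [nobiz]
Order 2 then 1:
  2 Voicing Between Vowels: no change — [noppiz]
  1 Geminate Reduction: [noppiz] → [nopiz]
  result: [nopiz]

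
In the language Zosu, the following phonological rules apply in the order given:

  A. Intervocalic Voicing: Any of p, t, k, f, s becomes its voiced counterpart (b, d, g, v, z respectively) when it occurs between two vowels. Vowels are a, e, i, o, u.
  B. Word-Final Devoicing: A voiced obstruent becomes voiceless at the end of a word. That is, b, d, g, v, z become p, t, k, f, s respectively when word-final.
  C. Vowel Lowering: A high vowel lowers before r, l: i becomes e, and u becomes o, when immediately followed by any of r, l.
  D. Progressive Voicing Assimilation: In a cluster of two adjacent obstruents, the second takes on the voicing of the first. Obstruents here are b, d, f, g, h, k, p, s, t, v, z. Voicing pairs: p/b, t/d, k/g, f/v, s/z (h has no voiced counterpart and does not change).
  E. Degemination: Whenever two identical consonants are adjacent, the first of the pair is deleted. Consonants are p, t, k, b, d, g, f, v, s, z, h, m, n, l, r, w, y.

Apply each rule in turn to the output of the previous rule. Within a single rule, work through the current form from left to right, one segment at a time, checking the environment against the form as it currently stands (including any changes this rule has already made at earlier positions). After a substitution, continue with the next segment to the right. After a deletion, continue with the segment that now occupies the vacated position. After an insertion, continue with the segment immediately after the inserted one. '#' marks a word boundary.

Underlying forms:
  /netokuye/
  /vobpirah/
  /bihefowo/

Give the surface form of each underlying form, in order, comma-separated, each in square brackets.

[nedoguye], [voberah], [bihevowo]

/netokuye/:
  A Intervocalic Voicing: [netokuye] → [nedoguye]
  B Word-Final Devoicing: no change — [nedoguye]
  C Vowel Lowering: no change — [nedoguye]
  D Progressive Voicing Assimilation: no change — [nedoguye]
  E Degemination: no change — [nedoguye]
/vobpirah/:
  A Intervocalic Voicing: no change — [vobpirah]
  B Word-Final Devoicing: no change — [vobpirah]
  C Vowel Lowering: [vobpirah] → [vobperah]
  D Progressive Voicing Assimilation: [vobperah] → [vobberah]
  E Degemination: [vobberah] → [voberah]
/bihefowo/:
  A Intervocalic Voicing: [bihefowo] → [bihevowo]
  B Word-Final Devoicing: no change — [bihevowo]
  C Vowel Lowering: no change — [bihevowo]
  D Progressive Voicing Assimilation: no change — [bihevowo]
  E Degemination: no change — [bihevowo]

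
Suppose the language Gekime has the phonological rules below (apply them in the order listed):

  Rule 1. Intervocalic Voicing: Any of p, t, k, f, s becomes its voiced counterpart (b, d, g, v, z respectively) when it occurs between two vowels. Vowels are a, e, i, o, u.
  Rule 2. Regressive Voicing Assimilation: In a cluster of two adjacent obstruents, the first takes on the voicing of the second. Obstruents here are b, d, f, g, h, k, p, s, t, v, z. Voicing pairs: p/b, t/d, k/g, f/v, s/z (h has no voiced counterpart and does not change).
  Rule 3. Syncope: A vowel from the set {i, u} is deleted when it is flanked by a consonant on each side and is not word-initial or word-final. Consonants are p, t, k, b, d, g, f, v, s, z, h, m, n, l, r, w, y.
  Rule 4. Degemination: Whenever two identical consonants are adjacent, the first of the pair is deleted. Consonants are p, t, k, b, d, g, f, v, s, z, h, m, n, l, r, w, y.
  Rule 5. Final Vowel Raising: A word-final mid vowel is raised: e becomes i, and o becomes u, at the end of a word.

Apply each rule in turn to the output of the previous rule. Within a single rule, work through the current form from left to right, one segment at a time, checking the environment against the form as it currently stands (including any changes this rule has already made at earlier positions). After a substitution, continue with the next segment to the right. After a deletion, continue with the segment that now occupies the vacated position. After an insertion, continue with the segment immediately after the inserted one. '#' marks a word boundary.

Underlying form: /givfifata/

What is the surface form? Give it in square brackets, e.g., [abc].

Rule 1 Intervocalic Voicing: [givfifata] → [givfivada]
Rule 2 Regressive Voicing Assimilation: [givfivada] → [giffivada]
Rule 3 Syncope: [giffivada] → [gffvada]
Rule 4 Degemination: [gffvada] → [gfvada]
Rule 5 Final Vowel Raising: no change — [gfvada]

[gfvada]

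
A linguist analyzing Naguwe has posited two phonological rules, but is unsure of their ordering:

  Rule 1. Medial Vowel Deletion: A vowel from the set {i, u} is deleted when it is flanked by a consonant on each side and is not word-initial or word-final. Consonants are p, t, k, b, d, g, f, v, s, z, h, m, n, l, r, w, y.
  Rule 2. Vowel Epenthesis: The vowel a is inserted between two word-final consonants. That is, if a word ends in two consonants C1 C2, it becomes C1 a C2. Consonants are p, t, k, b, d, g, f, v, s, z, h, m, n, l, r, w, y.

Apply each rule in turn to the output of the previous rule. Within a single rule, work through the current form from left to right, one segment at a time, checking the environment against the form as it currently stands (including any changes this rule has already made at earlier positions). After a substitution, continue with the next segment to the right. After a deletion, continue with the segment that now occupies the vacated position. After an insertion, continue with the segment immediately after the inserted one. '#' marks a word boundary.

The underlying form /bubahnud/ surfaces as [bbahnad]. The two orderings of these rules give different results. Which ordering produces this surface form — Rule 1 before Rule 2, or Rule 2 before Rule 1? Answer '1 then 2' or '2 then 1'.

Order 1 then 2:
  1 Medial Vowel Deletion: [bubahnud] → [bbahnd]
  2 Vowel Epenthesis: [bbahnd] → [bbahnad]
  result: [bbahnad]
Order 2 then 1:
  2 Vowel Epenthesis: no change — [bubahnud]
  1 Medial Vowel Deletion: [bubahnud] → [bbahnd]
  result: [bbahnd]

1 then 2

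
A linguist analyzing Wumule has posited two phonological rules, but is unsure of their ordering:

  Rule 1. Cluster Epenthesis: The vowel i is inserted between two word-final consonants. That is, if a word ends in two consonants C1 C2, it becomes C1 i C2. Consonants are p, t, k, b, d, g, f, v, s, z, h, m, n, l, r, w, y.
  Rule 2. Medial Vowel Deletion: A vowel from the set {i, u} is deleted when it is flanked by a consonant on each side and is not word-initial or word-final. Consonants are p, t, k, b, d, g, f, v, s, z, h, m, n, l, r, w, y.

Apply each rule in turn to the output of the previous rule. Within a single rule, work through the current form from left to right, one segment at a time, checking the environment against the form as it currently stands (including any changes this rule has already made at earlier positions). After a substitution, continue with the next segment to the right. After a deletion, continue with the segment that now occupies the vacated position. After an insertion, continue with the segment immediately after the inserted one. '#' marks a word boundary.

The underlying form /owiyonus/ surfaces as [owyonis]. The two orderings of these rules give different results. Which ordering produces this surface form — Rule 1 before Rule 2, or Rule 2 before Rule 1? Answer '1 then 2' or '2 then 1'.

2 then 1

Order 1 then 2:
  1 Cluster Epenthesis: no change — [owiyonus]
  2 Medial Vowel Deletion: [owiyonus] → [owyons]
  result: [owyons]
Order 2 then 1:
  2 Medial Vowel Deletion: [owiyonus] → [owyons]
  1 Cluster Epenthesis: [owyons] → [owyonis]
  result: [owyonis]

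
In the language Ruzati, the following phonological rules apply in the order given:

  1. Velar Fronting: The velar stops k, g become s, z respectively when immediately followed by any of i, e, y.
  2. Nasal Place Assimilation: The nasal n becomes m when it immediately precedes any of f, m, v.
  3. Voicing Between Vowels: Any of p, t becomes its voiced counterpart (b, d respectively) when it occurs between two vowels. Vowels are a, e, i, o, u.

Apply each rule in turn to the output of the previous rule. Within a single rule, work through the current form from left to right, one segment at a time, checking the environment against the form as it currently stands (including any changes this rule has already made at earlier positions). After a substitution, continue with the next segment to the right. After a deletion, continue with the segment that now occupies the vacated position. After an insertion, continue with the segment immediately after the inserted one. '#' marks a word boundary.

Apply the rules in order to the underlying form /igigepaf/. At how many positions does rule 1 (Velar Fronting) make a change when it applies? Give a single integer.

1 Velar Fronting: [igigepaf] → [izizepaf]
2 Nasal Place Assimilation: no change — [izizepaf]
3 Voicing Between Vowels: [izizepaf] → [izizebaf]
Rule 1 changed 2 position(s).

2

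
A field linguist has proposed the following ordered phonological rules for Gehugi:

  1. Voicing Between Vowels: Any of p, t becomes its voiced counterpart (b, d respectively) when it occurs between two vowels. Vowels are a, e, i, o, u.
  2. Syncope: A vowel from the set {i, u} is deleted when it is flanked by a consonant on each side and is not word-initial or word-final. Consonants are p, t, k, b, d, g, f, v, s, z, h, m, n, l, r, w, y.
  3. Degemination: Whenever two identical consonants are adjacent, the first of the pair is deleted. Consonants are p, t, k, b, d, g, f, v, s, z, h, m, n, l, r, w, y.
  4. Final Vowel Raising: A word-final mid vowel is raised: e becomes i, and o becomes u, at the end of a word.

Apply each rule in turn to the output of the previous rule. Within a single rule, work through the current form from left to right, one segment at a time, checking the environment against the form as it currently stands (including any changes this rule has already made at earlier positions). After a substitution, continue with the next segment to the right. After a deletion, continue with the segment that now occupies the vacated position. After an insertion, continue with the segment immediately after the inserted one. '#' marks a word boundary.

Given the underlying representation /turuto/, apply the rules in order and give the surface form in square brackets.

1 Voicing Between Vowels: [turuto] → [turudo]
2 Syncope: [turudo] → [trdo]
3 Degemination: no change — [trdo]
4 Final Vowel Raising: [trdo] → [trdu]

[trdu]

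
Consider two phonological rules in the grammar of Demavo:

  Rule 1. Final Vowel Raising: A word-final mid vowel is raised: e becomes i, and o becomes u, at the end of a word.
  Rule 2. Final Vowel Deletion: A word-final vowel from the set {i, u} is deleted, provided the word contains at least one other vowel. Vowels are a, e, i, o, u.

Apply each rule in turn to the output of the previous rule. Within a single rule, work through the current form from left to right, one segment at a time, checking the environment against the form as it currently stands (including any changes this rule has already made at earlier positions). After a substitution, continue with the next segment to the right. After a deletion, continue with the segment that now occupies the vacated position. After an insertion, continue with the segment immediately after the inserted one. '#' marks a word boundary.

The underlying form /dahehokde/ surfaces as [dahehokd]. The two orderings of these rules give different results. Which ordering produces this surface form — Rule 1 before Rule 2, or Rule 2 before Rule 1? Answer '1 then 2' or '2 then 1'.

1 then 2

Order 1 then 2:
  1 Final Vowel Raising: [dahehokde] → [dahehokdi]
  2 Final Vowel Deletion: [dahehokdi] → [dahehokd]
  result: [dahehokd]
Order 2 then 1:
  2 Final Vowel Deletion: no change — [dahehokde]
  1 Final Vowel Raising: [dahehokde] → [dahehokdi]
  result: [dahehokdi]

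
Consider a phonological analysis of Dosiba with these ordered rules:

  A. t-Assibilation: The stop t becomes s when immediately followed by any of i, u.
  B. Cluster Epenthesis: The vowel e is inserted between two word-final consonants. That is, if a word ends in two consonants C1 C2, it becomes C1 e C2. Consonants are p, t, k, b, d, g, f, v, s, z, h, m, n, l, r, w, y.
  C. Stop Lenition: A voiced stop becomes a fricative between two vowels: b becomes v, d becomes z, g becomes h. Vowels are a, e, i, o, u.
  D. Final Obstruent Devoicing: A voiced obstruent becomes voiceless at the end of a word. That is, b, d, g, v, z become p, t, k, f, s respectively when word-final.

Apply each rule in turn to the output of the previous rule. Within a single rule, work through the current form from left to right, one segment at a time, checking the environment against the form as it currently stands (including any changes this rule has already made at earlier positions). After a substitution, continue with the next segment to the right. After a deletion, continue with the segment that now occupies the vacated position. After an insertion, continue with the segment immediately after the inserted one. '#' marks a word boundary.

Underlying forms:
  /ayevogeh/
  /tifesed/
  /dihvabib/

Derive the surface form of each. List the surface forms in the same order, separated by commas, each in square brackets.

[ayevoheh], [sifeset], [dihvavip]

/ayevogeh/:
  A t-Assibilation: no change — [ayevogeh]
  B Cluster Epenthesis: no change — [ayevogeh]
  C Stop Lenition: [ayevogeh] → [ayevoheh]
  D Final Obstruent Devoicing: no change — [ayevoheh]
/tifesed/:
  A t-Assibilation: [tifesed] → [sifesed]
  B Cluster Epenthesis: no change — [sifesed]
  C Stop Lenition: no change — [sifesed]
  D Final Obstruent Devoicing: [sifesed] → [sifeset]
/dihvabib/:
  A t-Assibilation: no change — [dihvabib]
  B Cluster Epenthesis: no change — [dihvabib]
  C Stop Lenition: [dihvabib] → [dihvavib]
  D Final Obstruent Devoicing: [dihvavib] → [dihvavip]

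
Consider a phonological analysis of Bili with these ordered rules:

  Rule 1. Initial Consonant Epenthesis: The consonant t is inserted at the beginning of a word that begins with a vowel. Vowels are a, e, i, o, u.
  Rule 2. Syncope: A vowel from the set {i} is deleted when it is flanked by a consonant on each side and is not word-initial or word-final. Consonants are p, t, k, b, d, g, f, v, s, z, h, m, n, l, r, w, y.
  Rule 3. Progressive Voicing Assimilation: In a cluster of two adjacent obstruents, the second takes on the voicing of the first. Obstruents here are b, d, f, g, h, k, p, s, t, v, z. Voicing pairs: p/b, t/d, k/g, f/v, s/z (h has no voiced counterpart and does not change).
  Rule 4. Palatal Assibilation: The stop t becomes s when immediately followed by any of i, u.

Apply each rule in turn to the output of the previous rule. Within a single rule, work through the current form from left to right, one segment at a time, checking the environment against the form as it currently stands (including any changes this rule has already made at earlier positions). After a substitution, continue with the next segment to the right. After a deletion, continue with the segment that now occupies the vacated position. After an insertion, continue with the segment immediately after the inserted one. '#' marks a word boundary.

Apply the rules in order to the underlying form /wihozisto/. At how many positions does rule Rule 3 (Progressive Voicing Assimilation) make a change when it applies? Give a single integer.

2

Rule 1 Initial Consonant Epenthesis: no change — [wihozisto]
Rule 2 Syncope: [wihozisto] → [whozsto]
Rule 3 Progressive Voicing Assimilation: [whozsto] → [whozzdo]
Rule 4 Palatal Assibilation: no change — [whozzdo]
Rule Rule 3 changed 2 position(s).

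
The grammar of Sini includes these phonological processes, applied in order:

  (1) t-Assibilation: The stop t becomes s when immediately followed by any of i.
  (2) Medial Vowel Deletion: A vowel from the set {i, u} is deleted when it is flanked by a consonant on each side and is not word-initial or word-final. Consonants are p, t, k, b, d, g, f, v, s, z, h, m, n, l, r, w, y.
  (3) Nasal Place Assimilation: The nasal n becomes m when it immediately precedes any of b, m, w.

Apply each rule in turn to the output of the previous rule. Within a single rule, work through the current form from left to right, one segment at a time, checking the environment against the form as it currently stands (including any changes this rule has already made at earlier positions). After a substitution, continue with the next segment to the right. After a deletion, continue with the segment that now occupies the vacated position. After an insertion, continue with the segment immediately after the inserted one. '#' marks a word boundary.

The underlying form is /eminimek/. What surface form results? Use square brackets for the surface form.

(1) t-Assibilation: no change — [eminimek]
(2) Medial Vowel Deletion: [eminimek] → [emnmek]
(3) Nasal Place Assimilation: [emnmek] → [emmmek]

[emmmek]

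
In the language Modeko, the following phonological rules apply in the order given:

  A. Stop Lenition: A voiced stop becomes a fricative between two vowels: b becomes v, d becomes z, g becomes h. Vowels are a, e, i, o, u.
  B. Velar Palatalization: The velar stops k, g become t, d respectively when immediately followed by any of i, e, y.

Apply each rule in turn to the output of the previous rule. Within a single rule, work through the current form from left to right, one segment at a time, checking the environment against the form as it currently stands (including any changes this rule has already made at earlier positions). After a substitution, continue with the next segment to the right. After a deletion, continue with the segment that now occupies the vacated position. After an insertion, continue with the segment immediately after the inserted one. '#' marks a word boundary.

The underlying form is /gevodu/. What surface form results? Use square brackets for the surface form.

A Stop Lenition: [gevodu] → [gevozu]
B Velar Palatalization: [gevozu] → [devozu]

[devozu]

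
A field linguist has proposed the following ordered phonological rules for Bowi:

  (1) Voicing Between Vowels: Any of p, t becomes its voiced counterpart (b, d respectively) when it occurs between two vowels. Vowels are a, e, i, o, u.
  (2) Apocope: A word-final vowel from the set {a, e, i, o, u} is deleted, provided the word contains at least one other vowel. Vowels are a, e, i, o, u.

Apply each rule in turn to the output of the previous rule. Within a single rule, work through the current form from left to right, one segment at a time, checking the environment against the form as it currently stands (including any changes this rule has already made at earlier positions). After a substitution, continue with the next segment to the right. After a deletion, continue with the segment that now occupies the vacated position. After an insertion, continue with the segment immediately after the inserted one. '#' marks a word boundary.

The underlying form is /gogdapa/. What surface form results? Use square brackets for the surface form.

[gogdab]

(1) Voicing Between Vowels: [gogdapa] → [gogdaba]
(2) Apocope: [gogdaba] → [gogdab]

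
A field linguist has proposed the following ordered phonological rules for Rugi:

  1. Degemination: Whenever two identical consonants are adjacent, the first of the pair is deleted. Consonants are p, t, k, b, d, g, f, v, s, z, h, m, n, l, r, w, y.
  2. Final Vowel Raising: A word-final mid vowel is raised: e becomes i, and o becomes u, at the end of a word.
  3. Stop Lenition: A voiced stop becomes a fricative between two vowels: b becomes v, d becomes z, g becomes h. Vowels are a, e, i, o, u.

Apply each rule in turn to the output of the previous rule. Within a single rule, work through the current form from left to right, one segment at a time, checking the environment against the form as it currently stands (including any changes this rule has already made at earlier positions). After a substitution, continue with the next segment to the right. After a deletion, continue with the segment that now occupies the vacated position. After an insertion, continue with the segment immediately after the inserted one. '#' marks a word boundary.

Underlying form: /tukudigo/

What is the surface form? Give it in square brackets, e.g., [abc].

[tukuzihu]

1 Degemination: no change — [tukudigo]
2 Final Vowel Raising: [tukudigo] → [tukudigu]
3 Stop Lenition: [tukudigu] → [tukuzihu]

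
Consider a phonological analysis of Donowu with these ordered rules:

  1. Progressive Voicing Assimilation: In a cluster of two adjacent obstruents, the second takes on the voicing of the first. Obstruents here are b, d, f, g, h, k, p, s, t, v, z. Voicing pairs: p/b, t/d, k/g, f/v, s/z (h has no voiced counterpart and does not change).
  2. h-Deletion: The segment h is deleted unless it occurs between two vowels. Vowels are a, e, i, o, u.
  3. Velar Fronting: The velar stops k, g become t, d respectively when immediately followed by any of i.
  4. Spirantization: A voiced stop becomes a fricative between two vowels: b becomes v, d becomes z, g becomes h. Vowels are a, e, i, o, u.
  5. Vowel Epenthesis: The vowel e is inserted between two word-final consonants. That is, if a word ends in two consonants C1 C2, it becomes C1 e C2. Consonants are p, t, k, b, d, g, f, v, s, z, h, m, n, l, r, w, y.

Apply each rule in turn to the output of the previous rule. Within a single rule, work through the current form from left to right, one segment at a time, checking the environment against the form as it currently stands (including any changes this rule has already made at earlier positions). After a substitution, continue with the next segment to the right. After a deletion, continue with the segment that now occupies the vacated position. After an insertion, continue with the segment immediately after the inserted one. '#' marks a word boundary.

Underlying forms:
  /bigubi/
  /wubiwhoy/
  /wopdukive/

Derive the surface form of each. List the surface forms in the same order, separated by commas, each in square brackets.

[bihuvi], [wuviwoy], [woptutive]

/bigubi/:
  1 Progressive Voicing Assimilation: no change — [bigubi]
  2 h-Deletion: no change — [bigubi]
  3 Velar Fronting: no change — [bigubi]
  4 Spirantization: [bigubi] → [bihuvi]
  5 Vowel Epenthesis: no change — [bihuvi]
/wubiwhoy/:
  1 Progressive Voicing Assimilation: no change — [wubiwhoy]
  2 h-Deletion: [wubiwhoy] → [wubiwoy]
  3 Velar Fronting: no change — [wubiwoy]
  4 Spirantization: [wubiwoy] → [wuviwoy]
  5 Vowel Epenthesis: no change — [wuviwoy]
/wopdukive/:
  1 Progressive Voicing Assimilation: [wopdukive] → [woptukive]
  2 h-Deletion: no change — [woptukive]
  3 Velar Fronting: [woptukive] → [woptutive]
  4 Spirantization: no change — [woptutive]
  5 Vowel Epenthesis: no change — [woptutive]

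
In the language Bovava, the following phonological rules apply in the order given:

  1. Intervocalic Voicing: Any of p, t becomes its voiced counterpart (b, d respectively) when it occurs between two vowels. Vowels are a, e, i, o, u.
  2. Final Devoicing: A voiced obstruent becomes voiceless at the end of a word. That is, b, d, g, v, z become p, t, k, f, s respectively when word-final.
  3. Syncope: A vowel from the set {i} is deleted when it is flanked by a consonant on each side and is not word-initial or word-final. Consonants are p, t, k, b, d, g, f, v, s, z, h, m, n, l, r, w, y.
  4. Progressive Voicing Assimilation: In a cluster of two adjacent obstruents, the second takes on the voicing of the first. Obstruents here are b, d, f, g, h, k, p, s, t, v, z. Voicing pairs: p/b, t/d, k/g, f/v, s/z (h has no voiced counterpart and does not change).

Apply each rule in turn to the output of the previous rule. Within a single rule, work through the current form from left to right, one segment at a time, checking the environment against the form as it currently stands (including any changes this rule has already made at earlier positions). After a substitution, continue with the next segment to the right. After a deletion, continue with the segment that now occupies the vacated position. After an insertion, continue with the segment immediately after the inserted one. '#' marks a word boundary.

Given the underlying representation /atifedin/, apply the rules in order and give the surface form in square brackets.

[advedn]

1 Intervocalic Voicing: [atifedin] → [adifedin]
2 Final Devoicing: no change — [adifedin]
3 Syncope: [adifedin] → [adfedn]
4 Progressive Voicing Assimilation: [adfedn] → [advedn]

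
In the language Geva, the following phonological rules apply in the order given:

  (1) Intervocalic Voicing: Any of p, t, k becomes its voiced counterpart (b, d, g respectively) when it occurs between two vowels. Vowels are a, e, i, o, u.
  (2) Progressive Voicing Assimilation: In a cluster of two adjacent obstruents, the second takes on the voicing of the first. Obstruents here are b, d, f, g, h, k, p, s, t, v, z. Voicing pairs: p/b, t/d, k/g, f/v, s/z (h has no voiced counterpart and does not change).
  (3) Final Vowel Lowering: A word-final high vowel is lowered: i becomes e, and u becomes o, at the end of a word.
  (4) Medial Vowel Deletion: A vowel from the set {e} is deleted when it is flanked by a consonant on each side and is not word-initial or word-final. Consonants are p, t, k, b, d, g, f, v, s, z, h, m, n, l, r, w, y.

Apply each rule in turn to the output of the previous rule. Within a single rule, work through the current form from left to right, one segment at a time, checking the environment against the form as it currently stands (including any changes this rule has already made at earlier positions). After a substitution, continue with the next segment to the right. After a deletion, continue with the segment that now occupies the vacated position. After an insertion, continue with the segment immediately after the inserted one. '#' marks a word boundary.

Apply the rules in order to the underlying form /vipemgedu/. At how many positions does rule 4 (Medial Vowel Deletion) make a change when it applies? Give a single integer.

(1) Intervocalic Voicing: [vipemgedu] → [vibemgedu]
(2) Progressive Voicing Assimilation: no change — [vibemgedu]
(3) Final Vowel Lowering: [vibemgedu] → [vibemgedo]
(4) Medial Vowel Deletion: [vibemgedo] → [vibmgdo]
Rule 4 changed 2 position(s).

2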